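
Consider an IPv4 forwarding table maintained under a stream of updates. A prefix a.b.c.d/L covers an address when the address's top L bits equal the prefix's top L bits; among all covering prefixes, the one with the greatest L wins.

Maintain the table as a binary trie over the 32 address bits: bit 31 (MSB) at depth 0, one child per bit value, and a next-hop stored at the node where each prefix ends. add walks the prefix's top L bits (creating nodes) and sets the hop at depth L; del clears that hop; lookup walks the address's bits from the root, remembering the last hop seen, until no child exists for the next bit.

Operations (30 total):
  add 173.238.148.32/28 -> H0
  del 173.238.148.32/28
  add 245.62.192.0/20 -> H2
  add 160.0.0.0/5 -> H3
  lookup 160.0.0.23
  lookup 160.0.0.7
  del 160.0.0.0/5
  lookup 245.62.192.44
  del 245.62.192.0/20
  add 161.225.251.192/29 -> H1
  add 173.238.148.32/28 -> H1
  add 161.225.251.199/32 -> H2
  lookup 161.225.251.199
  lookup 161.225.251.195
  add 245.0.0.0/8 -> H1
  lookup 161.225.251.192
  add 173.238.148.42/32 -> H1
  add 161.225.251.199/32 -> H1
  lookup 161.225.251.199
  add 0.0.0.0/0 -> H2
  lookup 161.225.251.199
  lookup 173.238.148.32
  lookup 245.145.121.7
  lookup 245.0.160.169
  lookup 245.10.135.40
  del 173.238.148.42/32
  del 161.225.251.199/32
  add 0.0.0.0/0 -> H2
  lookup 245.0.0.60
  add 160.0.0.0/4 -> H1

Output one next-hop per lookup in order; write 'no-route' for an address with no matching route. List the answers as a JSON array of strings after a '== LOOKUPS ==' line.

Process each operation:
  + 173.238.148.32/28 (H0) depth=28
  del 173.238.148.32/28 (clear depth 28)
  + 245.62.192.0/20 (H2) depth=20
  + 160.0.0.0/5 (H3) depth=5
  Q 160.0.0.23: descend 10100 ; hops seen [H3] ; pick H3
  Q 160.0.0.7: descend 10100 ; hops seen [H3] ; pick H3
  del 160.0.0.0/5 (clear depth 5)
  Q 245.62.192.44: descend 11110101001111101100 ; hops seen [H2] ; pick H2
  del 245.62.192.0/20 (clear depth 20)
  + 161.225.251.192/29 (H1) depth=29
  + 173.238.148.32/28 (H1) depth=28
  + 161.225.251.199/32 (H2) depth=32
  Q 161.225.251.199: descend 10100001111000011111101111000111 ; hops seen [H1,H2] ; pick H2
  Q 161.225.251.195: descend 10100001111000011111101111000 ; hops seen [H1] ; pick H1
  + 245.0.0.0/8 (H1) depth=8
  Q 161.225.251.192: descend 10100001111000011111101111000 ; hops seen [H1] ; pick H1
  + 173.238.148.42/32 (H1) depth=32
  + 161.225.251.199/32 (H1) depth=32
  Q 161.225.251.199: descend 10100001111000011111101111000111 ; hops seen [H1,H1] ; pick H1
  + 0.0.0.0/0 (H2) depth=0
  Q 161.225.251.199: descend 10100001111000011111101111000111 ; hops seen [H2,H1,H1] ; pick H1
  Q 173.238.148.32: descend 1010110111101110100101000010 ; hops seen [H2,H1] ; pick H1
  Q 245.145.121.7: descend 11110101 ; hops seen [H2,H1] ; pick H1
  Q 245.0.160.169: descend 1111010100 ; hops seen [H2,H1] ; pick H1
  Q 245.10.135.40: descend 1111010100 ; hops seen [H2,H1] ; pick H1
  del 173.238.148.42/32 (clear depth 32)
  del 161.225.251.199/32 (clear depth 32)
  + 0.0.0.0/0 (H2) depth=0
  Q 245.0.0.60: descend 1111010100 ; hops seen [H2,H1] ; pick H1
  + 160.0.0.0/4 (H1) depth=4

== LOOKUPS ==
["H3","H3","H2","H2","H1","H1","H1","H1","H1","H1","H1","H1","H1"]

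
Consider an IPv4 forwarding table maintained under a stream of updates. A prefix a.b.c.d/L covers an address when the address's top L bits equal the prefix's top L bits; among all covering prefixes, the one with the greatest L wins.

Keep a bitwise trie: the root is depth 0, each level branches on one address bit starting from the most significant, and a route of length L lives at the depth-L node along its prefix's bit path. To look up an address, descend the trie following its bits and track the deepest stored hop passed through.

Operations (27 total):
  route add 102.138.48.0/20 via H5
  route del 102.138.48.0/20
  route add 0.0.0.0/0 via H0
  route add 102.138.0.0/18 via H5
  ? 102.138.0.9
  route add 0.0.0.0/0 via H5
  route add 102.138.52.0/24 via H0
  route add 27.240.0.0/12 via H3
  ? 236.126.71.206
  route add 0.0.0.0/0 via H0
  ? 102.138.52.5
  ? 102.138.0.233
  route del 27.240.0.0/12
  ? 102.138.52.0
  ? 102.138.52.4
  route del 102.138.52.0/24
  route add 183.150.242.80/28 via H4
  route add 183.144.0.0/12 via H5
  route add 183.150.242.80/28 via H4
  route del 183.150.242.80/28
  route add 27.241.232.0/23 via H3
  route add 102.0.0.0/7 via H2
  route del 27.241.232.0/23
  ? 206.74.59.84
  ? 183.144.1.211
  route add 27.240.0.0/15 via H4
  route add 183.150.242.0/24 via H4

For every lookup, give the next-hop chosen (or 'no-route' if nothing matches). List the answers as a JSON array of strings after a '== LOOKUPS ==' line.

Process each operation:
  add 102.138.48.0/20 -> H5 at depth 20
  - 102.138.48.0/20 clear@20
  add 0.0.0.0/0 -> H0 at depth 0
  add 102.138.0.0/18 -> H5 at depth 18
  ? 102.138.0.9  path d0:H0→d1:-→d2:-→d3:-→d4:-→d5:-→d6:-→d7:-→d8:-→d9:-→d10:-→d11:-→d12:-→d13:-→d14:-→d15:-→d16:-→d17:-→d18:H5  best=H5
  add 0.0.0.0/0 -> H5 at depth 0
  add 102.138.52.0/24 -> H0 at depth 24
  add 27.240.0.0/12 -> H3 at depth 12
  ? 236.126.71.206  path d0:H5  best=H5
  add 0.0.0.0/0 -> H0 at depth 0
  ? 102.138.52.5  path d0:H0→d1:-→d2:-→d3:-→d4:-→d5:-→d6:-→d7:-→d8:-→d9:-→d10:-→d11:-→d12:-→d13:-→d14:-→d15:-→d16:-→d17:-→d18:H5→d19:-→d20:-→d21:-→d22:-→d23:-→d24:H0  best=H0
  ? 102.138.0.233  path d0:H0→d1:-→d2:-→d3:-→d4:-→d5:-→d6:-→d7:-→d8:-→d9:-→d10:-→d11:-→d12:-→d13:-→d14:-→d15:-→d16:-→d17:-→d18:H5  best=H5
  - 27.240.0.0/12 clear@12
  ? 102.138.52.0  path d0:H0→d1:-→d2:-→d3:-→d4:-→d5:-→d6:-→d7:-→d8:-→d9:-→d10:-→d11:-→d12:-→d13:-→d14:-→d15:-→d16:-→d17:-→d18:H5→d19:-→d20:-→d21:-→d22:-→d23:-→d24:H0  best=H0
  ? 102.138.52.4  path d0:H0→d1:-→d2:-→d3:-→d4:-→d5:-→d6:-→d7:-→d8:-→d9:-→d10:-→d11:-→d12:-→d13:-→d14:-→d15:-→d16:-→d17:-→d18:H5→d19:-→d20:-→d21:-→d22:-→d23:-→d24:H0  best=H0
  - 102.138.52.0/24 clear@24
  add 183.150.242.80/28 -> H4 at depth 28
  add 183.144.0.0/12 -> H5 at depth 12
  add 183.150.242.80/28 -> H4 at depth 28
  - 183.150.242.80/28 clear@28
  add 27.241.232.0/23 -> H3 at depth 23
  add 102.0.0.0/7 -> H2 at depth 7
  - 27.241.232.0/23 clear@23
  ? 206.74.59.84  path d0:H0→d1:-  best=H0
  ? 183.144.1.211  path d0:H0→d1:-→d2:-→d3:-→d4:-→d5:-→d6:-→d7:-→d8:-→d9:-→d10:-→d11:-→d12:H5→d13:-  best=H5
  add 27.240.0.0/15 -> H4 at depth 15
  add 183.150.242.0/24 -> H4 at depth 24

== LOOKUPS ==
["H5","H5","H0","H5","H0","H0","H0","H5"]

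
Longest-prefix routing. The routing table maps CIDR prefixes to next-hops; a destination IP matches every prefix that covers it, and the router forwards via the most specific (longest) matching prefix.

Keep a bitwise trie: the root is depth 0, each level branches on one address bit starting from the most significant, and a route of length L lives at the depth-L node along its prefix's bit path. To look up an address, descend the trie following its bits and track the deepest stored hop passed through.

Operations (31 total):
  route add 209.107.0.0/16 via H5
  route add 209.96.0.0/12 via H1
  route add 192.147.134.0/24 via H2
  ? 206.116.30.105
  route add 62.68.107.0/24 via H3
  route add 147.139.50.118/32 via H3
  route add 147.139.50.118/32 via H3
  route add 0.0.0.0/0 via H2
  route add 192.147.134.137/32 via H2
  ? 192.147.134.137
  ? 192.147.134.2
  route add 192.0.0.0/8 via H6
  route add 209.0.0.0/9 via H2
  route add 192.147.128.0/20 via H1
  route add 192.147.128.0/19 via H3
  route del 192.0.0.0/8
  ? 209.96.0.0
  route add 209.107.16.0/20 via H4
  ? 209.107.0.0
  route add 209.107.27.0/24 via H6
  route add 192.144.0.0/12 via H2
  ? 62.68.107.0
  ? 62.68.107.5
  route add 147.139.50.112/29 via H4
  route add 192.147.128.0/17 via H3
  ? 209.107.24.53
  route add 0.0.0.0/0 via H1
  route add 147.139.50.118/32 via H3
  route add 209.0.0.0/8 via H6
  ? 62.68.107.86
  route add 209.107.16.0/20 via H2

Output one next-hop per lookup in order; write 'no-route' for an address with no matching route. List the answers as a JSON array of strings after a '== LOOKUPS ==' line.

Apply in order:
  add 209.107.0.0/16 -> H5 at depth 16
  add 209.96.0.0/12 -> H1 at depth 12
  add 192.147.134.0/24 -> H2 at depth 24
  Q 206.116.30.105: descend 1100 ; hops seen [∅] ; pick no-route
  add 62.68.107.0/24 -> H3 at depth 24
  add 147.139.50.118/32 -> H3 at depth 32
  add 147.139.50.118/32 -> H3 at depth 32
  add 0.0.0.0/0 -> H2 at depth 0
  add 192.147.134.137/32 -> H2 at depth 32
  Q 192.147.134.137: descend 11000000100100111000011010001001 ; hops seen [H2,H2,H2] ; pick H2
  Q 192.147.134.2: descend 110000001001001110000110 ; hops seen [H2,H2] ; pick H2
  add 192.0.0.0/8 -> H6 at depth 8
  add 209.0.0.0/9 -> H2 at depth 9
  add 192.147.128.0/20 -> H1 at depth 20
  add 192.147.128.0/19 -> H3 at depth 19
  - 192.0.0.0/8 clear@8
  Q 209.96.0.0: descend 110100010110 ; hops seen [H2,H2,H1] ; pick H1
  add 209.107.16.0/20 -> H4 at depth 20
  Q 209.107.0.0: descend 1101000101101011000 ; hops seen [H2,H2,H1,H5] ; pick H5
  add 209.107.27.0/24 -> H6 at depth 24
  add 192.144.0.0/12 -> H2 at depth 12
  Q 62.68.107.0: descend 001111100100010001101011 ; hops seen [H2,H3] ; pick H3
  Q 62.68.107.5: descend 001111100100010001101011 ; hops seen [H2,H3] ; pick H3
  add 147.139.50.112/29 -> H4 at depth 29
  add 192.147.128.0/17 -> H3 at depth 17
  Q 209.107.24.53: descend 1101000101101011000110 ; hops seen [H2,H2,H1,H5,H4] ; pick H4
  add 0.0.0.0/0 -> H1 at depth 0
  add 147.139.50.118/32 -> H3 at depth 32
  add 209.0.0.0/8 -> H6 at depth 8
  Q 62.68.107.86: descend 001111100100010001101011 ; hops seen [H1,H3] ; pick H3
  add 209.107.16.0/20 -> H2 at depth 20

== LOOKUPS ==
["no-route","H2","H2","H1","H5","H3","H3","H4","H3"]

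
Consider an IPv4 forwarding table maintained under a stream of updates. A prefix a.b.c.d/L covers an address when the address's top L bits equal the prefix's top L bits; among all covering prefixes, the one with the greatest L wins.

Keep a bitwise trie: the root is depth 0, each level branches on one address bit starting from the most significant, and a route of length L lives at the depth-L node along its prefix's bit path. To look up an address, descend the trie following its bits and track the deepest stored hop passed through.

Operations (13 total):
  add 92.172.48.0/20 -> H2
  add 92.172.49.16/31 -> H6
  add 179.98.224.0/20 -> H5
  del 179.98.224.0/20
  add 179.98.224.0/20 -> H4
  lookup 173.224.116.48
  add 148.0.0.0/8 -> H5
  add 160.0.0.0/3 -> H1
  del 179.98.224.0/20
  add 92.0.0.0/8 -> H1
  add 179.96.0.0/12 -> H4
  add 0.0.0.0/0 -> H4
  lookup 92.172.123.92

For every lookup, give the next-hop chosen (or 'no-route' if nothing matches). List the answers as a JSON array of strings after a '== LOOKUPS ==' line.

Apply in order:
  add 92.172.48.0/20 -> H2 at depth 20
  add 92.172.49.16/31 -> H6 at depth 31
  add 179.98.224.0/20 -> H5 at depth 20
  del 179.98.224.0/20 (clear depth 20)
  add 179.98.224.0/20 -> H4 at depth 20
  Q 173.224.116.48: descend 101 ; hops seen [∅] ; pick no-route
  add 148.0.0.0/8 -> H5 at depth 8
  add 160.0.0.0/3 -> H1 at depth 3
  del 179.98.224.0/20 (clear depth 20)
  add 92.0.0.0/8 -> H1 at depth 8
  add 179.96.0.0/12 -> H4 at depth 12
  add 0.0.0.0/0 -> H4 at depth 0
  Q 92.172.123.92: descend 01011100101011000 ; hops seen [H4,H1] ; pick H1

== LOOKUPS ==
["no-route","H1"]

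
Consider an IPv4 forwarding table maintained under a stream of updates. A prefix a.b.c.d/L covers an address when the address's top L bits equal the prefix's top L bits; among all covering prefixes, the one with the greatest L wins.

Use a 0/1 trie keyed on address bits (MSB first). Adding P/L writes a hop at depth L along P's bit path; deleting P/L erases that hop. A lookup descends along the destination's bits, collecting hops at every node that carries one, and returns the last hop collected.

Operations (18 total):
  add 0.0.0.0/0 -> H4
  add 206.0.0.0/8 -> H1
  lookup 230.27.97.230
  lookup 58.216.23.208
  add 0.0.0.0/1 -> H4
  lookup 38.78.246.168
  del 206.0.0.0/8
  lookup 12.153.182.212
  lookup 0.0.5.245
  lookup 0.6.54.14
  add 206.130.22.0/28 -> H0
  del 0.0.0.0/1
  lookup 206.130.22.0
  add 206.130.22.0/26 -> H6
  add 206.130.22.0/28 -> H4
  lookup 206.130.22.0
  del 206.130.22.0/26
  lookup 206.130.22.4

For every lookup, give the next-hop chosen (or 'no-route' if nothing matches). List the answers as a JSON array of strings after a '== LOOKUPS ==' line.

Process each operation:
  add 0.0.0.0/0 -> H4 at depth 0
  add 206.0.0.0/8 -> H1 at depth 8
  ? 230.27.97.230  path d0:H4→d1:-→d2:-  best=H4
  ? 58.216.23.208  path d0:H4  best=H4
  add 0.0.0.0/1 -> H4 at depth 1
  ? 38.78.246.168  path d0:H4→d1:H4  best=H4
  - 206.0.0.0/8 clear@8
  ? 12.153.182.212  path d0:H4→d1:H4  best=H4
  ? 0.0.5.245  path d0:H4→d1:H4  best=H4
  ? 0.6.54.14  path d0:H4→d1:H4  best=H4
  add 206.130.22.0/28 -> H0 at depth 28
  - 0.0.0.0/1 clear@1
  ? 206.130.22.0  path d0:H4→d1:-→d2:-→d3:-→d4:-→d5:-→d6:-→d7:-→d8:-→d9:-→d10:-→d11:-→d12:-→d13:-→d14:-→d15:-→d16:-→d17:-→d18:-→d19:-→d20:-→d21:-→d22:-→d23:-→d24:-→d25:-→d26:-→d27:-→d28:H0  best=H0
  add 206.130.22.0/26 -> H6 at depth 26
  add 206.130.22.0/28 -> H4 at depth 28
  ? 206.130.22.0  path d0:H4→d1:-→d2:-→d3:-→d4:-→d5:-→d6:-→d7:-→d8:-→d9:-→d10:-→d11:-→d12:-→d13:-→d14:-→d15:-→d16:-→d17:-→d18:-→d19:-→d20:-→d21:-→d22:-→d23:-→d24:-→d25:-→d26:H6→d27:-→d28:H4  best=H4
  - 206.130.22.0/26 clear@26
  ? 206.130.22.4  path d0:H4→d1:-→d2:-→d3:-→d4:-→d5:-→d6:-→d7:-→d8:-→d9:-→d10:-→d11:-→d12:-→d13:-→d14:-→d15:-→d16:-→d17:-→d18:-→d19:-→d20:-→d21:-→d22:-→d23:-→d24:-→d25:-→d26:-→d27:-→d28:H4  best=H4

== LOOKUPS ==
["H4","H4","H4","H4","H4","H4","H0","H4","H4"]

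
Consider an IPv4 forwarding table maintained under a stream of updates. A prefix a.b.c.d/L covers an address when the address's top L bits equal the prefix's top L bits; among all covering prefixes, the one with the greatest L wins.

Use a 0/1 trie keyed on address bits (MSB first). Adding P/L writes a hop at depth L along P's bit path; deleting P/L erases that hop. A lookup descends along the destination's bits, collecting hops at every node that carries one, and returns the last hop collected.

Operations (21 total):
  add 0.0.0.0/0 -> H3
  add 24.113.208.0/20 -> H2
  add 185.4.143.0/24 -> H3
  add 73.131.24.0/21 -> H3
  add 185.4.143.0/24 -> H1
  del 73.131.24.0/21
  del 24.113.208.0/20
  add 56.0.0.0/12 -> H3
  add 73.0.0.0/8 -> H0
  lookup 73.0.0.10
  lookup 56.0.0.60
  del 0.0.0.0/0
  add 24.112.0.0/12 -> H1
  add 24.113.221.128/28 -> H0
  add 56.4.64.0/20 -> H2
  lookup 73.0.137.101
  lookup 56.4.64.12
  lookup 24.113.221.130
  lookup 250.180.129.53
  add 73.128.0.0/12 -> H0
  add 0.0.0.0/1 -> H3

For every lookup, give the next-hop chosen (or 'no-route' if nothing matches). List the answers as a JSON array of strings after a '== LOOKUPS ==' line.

Trace:
  + 0.0.0.0/0 (H3) depth=0
  + 24.113.208.0/20 (H2) depth=20
  + 185.4.143.0/24 (H3) depth=24
  + 73.131.24.0/21 (H3) depth=21
  + 185.4.143.0/24 (H1) depth=24
  del 73.131.24.0/21 (clear depth 21)
  del 24.113.208.0/20 (clear depth 20)
  + 56.0.0.0/12 (H3) depth=12
  + 73.0.0.0/8 (H0) depth=8
  ? 73.0.0.10  path d0:H3→d1:-→d2:-→d3:-→d4:-→d5:-→d6:-→d7:-→d8:H0  best=H0
  ? 56.0.0.60  path d0:H3→d1:-→d2:-→d3:-→d4:-→d5:-→d6:-→d7:-→d8:-→d9:-→d10:-→d11:-→d12:H3  best=H3
  del 0.0.0.0/0 (clear depth 0)
  + 24.112.0.0/12 (H1) depth=12
  + 24.113.221.128/28 (H0) depth=28
  + 56.4.64.0/20 (H2) depth=20
  ? 73.0.137.101  path d0:-→d1:-→d2:-→d3:-→d4:-→d5:-→d6:-→d7:-→d8:H0  best=H0
  ? 56.4.64.12  path d0:-→d1:-→d2:-→d3:-→d4:-→d5:-→d6:-→d7:-→d8:-→d9:-→d10:-→d11:-→d12:H3→d13:-→d14:-→d15:-→d16:-→d17:-→d18:-→d19:-→d20:H2  best=H2
  ? 24.113.221.130  path d0:-→d1:-→d2:-→d3:-→d4:-→d5:-→d6:-→d7:-→d8:-→d9:-→d10:-→d11:-→d12:H1→d13:-→d14:-→d15:-→d16:-→d17:-→d18:-→d19:-→d20:-→d21:-→d22:-→d23:-→d24:-→d25:-→d26:-→d27:-→d28:H0  best=H0
  ? 250.180.129.53  path d0:-→d1:-  best=no-route
  + 73.128.0.0/12 (H0) depth=12
  + 0.0.0.0/1 (H3) depth=1

== LOOKUPS ==
["H0","H3","H0","H2","H0","no-route"]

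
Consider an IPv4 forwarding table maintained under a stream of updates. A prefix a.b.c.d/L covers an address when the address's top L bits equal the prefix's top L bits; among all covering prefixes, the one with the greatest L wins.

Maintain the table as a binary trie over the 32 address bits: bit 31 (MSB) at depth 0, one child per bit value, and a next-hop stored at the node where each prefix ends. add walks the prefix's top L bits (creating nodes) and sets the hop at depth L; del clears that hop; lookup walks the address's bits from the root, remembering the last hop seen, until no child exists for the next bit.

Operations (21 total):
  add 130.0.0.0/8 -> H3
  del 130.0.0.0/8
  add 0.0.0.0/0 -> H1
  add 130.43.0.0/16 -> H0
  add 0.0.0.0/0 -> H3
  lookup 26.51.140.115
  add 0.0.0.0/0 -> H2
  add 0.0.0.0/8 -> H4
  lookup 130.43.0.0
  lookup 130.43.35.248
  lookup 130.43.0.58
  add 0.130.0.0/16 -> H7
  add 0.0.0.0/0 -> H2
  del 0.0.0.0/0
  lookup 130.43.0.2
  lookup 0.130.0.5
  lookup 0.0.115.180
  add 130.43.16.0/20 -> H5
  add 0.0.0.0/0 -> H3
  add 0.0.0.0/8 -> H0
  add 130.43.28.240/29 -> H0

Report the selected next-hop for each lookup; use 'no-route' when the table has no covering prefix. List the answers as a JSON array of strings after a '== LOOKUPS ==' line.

Trace:
  + 130.0.0.0/8 (H3) depth=8
  - 130.0.0.0/8 clear@8
  + 0.0.0.0/0 (H1) depth=0
  + 130.43.0.0/16 (H0) depth=16
  + 0.0.0.0/0 (H3) depth=0
  ? 26.51.140.115  path d0:H3  best=H3
  + 0.0.0.0/0 (H2) depth=0
  + 0.0.0.0/8 (H4) depth=8
  ? 130.43.0.0  path d0:H2→d1:-→d2:-→d3:-→d4:-→d5:-→d6:-→d7:-→d8:-→d9:-→d10:-→d11:-→d12:-→d13:-→d14:-→d15:-→d16:H0  best=H0
  ? 130.43.35.248  path d0:H2→d1:-→d2:-→d3:-→d4:-→d5:-→d6:-→d7:-→d8:-→d9:-→d10:-→d11:-→d12:-→d13:-→d14:-→d15:-→d16:H0  best=H0
  ? 130.43.0.58  path d0:H2→d1:-→d2:-→d3:-→d4:-→d5:-→d6:-→d7:-→d8:-→d9:-→d10:-→d11:-→d12:-→d13:-→d14:-→d15:-→d16:H0  best=H0
  + 0.130.0.0/16 (H7) depth=16
  + 0.0.0.0/0 (H2) depth=0
  - 0.0.0.0/0 clear@0
  ? 130.43.0.2  path d0:-→d1:-→d2:-→d3:-→d4:-→d5:-→d6:-→d7:-→d8:-→d9:-→d10:-→d11:-→d12:-→d13:-→d14:-→d15:-→d16:H0  best=H0
  ? 0.130.0.5  path d0:-→d1:-→d2:-→d3:-→d4:-→d5:-→d6:-→d7:-→d8:H4→d9:-→d10:-→d11:-→d12:-→d13:-→d14:-→d15:-→d16:H7  best=H7
  ? 0.0.115.180  path d0:-→d1:-→d2:-→d3:-→d4:-→d5:-→d6:-→d7:-→d8:H4  best=H4
  + 130.43.16.0/20 (H5) depth=20
  + 0.0.0.0/0 (H3) depth=0
  + 0.0.0.0/8 (H0) depth=8
  + 130.43.28.240/29 (H0) depth=29

== LOOKUPS ==
["H3","H0","H0","H0","H0","H7","H4"]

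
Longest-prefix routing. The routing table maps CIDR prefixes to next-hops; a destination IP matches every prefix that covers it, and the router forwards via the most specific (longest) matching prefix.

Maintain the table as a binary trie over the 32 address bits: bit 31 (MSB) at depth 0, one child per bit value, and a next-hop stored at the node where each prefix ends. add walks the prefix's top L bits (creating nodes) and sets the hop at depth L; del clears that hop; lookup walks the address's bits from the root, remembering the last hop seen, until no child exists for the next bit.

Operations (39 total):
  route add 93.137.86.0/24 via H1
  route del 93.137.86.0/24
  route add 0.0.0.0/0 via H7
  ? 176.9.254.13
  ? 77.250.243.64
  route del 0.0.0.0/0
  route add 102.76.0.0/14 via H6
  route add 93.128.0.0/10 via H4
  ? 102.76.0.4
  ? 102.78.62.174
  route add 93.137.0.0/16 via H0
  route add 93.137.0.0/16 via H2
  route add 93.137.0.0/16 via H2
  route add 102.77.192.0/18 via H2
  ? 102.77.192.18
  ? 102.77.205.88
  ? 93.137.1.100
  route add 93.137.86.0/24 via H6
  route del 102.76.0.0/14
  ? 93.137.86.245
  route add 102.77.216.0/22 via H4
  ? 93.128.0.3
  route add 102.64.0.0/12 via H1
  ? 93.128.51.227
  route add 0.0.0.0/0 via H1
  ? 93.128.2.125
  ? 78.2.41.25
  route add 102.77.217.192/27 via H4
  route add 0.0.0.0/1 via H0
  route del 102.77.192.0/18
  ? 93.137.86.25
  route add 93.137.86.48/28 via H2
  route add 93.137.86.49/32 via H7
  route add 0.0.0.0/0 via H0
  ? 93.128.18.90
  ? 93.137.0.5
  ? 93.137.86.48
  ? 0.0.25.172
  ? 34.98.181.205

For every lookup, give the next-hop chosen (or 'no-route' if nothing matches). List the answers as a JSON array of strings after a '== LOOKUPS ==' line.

Trace:
  + 93.137.86.0/24 (H1) depth=24
  - 93.137.86.0/24 clear@24
  + 0.0.0.0/0 (H7) depth=0
  lookup 176.9.254.13: bits ε walk d0:H7 -> H7
  lookup 77.250.243.64: bits 010 walk d0:H7→d1:-→d2:-→d3:- -> H7
  - 0.0.0.0/0 clear@0
  + 102.76.0.0/14 (H6) depth=14
  + 93.128.0.0/10 (H4) depth=10
  lookup 102.76.0.4: bits 01100110010011 walk d0:-→d1:-→d2:-→d3:-→d4:-→d5:-→d6:-→d7:-→d8:-→d9:-→d10:-→d11:-→d12:-→d13:-→d14:H6 -> H6
  lookup 102.78.62.174: bits 01100110010011 walk d0:-→d1:-→d2:-→d3:-→d4:-→d5:-→d6:-→d7:-→d8:-→d9:-→d10:-→d11:-→d12:-→d13:-→d14:H6 -> H6
  + 93.137.0.0/16 (H0) depth=16
  + 93.137.0.0/16 (H2) depth=16
  + 93.137.0.0/16 (H2) depth=16
  + 102.77.192.0/18 (H2) depth=18
  lookup 102.77.192.18: bits 011001100100110111 walk d0:-→d1:-→d2:-→d3:-→d4:-→d5:-→d6:-→d7:-→d8:-→d9:-→d10:-→d11:-→d12:-→d13:-→d14:H6→d15:-→d16:-→d17:-→d18:H2 -> H2
  lookup 102.77.205.88: bits 011001100100110111 walk d0:-→d1:-→d2:-→d3:-→d4:-→d5:-→d6:-→d7:-→d8:-→d9:-→d10:-→d11:-→d12:-→d13:-→d14:H6→d15:-→d16:-→d17:-→d18:H2 -> H2
  lookup 93.137.1.100: bits 01011101100010010 walk d0:-→d1:-→d2:-→d3:-→d4:-→d5:-→d6:-→d7:-→d8:-→d9:-→d10:H4→d11:-→d12:-→d13:-→d14:-→d15:-→d16:H2→d17:- -> H2
  + 93.137.86.0/24 (H6) depth=24
  - 102.76.0.0/14 clear@14
  lookup 93.137.86.245: bits 010111011000100101010110 walk d0:-→d1:-→d2:-→d3:-→d4:-→d5:-→d6:-→d7:-→d8:-→d9:-→d10:H4→d11:-→d12:-→d13:-→d14:-→d15:-→d16:H2→d17:-→d18:-→d19:-→d20:-→d21:-→d22:-→d23:-→d24:H6 -> H6
  + 102.77.216.0/22 (H4) depth=22
  lookup 93.128.0.3: bits 010111011000 walk d0:-→d1:-→d2:-→d3:-→d4:-→d5:-→d6:-→d7:-→d8:-→d9:-→d10:H4→d11:-→d12:- -> H4
  + 102.64.0.0/12 (H1) depth=12
  lookup 93.128.51.227: bits 010111011000 walk d0:-→d1:-→d2:-→d3:-→d4:-→d5:-→d6:-→d7:-→d8:-→d9:-→d10:H4→d11:-→d12:- -> H4
  + 0.0.0.0/0 (H1) depth=0
  lookup 93.128.2.125: bits 010111011000 walk d0:H1→d1:-→d2:-→d3:-→d4:-→d5:-→d6:-→d7:-→d8:-→d9:-→d10:H4→d11:-→d12:- -> H4
  lookup 78.2.41.25: bits 010 walk d0:H1→d1:-→d2:-→d3:- -> H1
  + 102.77.217.192/27 (H4) depth=27
  + 0.0.0.0/1 (H0) depth=1
  - 102.77.192.0/18 clear@18
  lookup 93.137.86.25: bits 010111011000100101010110 walk d0:H1→d1:H0→d2:-→d3:-→d4:-→d5:-→d6:-→d7:-→d8:-→d9:-→d10:H4→d11:-→d12:-→d13:-→d14:-→d15:-→d16:H2→d17:-→d18:-→d19:-→d20:-→d21:-→d22:-→d23:-→d24:H6 -> H6
  + 93.137.86.48/28 (H2) depth=28
  + 93.137.86.49/32 (H7) depth=32
  + 0.0.0.0/0 (H0) depth=0
  lookup 93.128.18.90: bits 010111011000 walk d0:H0→d1:H0→d2:-→d3:-→d4:-→d5:-→d6:-→d7:-→d8:-→d9:-→d10:H4→d11:-→d12:- -> H4
  lookup 93.137.0.5: bits 01011101100010010 walk d0:H0→d1:H0→d2:-→d3:-→d4:-→d5:-→d6:-→d7:-→d8:-→d9:-→d10:H4→d11:-→d12:-→d13:-→d14:-→d15:-→d16:H2→d17:- -> H2
  lookup 93.137.86.48: bits 0101110110001001010101100011000 walk d0:H0→d1:H0→d2:-→d3:-→d4:-→d5:-→d6:-→d7:-→d8:-→d9:-→d10:H4→d11:-→d12:-→d13:-→d14:-→d15:-→d16:H2→d17:-→d18:-→d19:-→d20:-→d21:-→d22:-→d23:-→d24:H6→d25:-→d26:-→d27:-→d28:H2→d29:-→d30:-→d31:- -> H2
  lookup 0.0.25.172: bits 0 walk d0:H0→d1:H0 -> H0
  lookup 34.98.181.205: bits 0 walk d0:H0→d1:H0 -> H0

== LOOKUPS ==
["H7","H7","H6","H6","H2","H2","H2","H6","H4","H4","H4","H1","H6","H4","H2","H2","H0","H0"]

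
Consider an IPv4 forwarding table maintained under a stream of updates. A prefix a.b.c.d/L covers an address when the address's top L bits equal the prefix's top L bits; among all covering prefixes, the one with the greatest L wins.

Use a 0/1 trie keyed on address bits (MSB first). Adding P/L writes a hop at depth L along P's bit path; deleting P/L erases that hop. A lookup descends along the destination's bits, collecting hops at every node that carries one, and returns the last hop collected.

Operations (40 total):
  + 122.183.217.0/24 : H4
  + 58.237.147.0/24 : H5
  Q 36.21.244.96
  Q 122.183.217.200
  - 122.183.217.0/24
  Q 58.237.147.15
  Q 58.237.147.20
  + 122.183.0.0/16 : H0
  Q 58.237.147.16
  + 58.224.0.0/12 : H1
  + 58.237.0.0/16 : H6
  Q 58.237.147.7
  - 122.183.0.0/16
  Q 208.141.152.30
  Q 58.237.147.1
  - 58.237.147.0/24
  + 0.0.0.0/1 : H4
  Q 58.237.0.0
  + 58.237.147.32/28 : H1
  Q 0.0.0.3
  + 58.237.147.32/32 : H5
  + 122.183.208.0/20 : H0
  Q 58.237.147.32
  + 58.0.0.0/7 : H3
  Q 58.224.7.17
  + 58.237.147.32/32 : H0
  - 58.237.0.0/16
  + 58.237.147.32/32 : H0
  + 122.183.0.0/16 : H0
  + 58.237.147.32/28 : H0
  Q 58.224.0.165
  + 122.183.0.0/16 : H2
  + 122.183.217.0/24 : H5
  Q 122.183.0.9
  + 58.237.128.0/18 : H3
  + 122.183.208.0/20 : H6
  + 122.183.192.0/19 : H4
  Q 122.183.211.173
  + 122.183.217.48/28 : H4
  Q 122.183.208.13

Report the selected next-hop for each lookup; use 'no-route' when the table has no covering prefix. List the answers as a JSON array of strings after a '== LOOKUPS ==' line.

Trace:
  + 122.183.217.0/24 (H4) depth=24
  + 58.237.147.0/24 (H5) depth=24
  lookup 36.21.244.96: bits 001 walk d0:-→d1:-→d2:-→d3:- -> no-route
  lookup 122.183.217.200: bits 011110101011011111011001 walk d0:-→d1:-→d2:-→d3:-→d4:-→d5:-→d6:-→d7:-→d8:-→d9:-→d10:-→d11:-→d12:-→d13:-→d14:-→d15:-→d16:-→d17:-→d18:-→d19:-→d20:-→d21:-→d22:-→d23:-→d24:H4 -> H4
  - 122.183.217.0/24 clear@24
  lookup 58.237.147.15: bits 001110101110110110010011 walk d0:-→d1:-→d2:-→d3:-→d4:-→d5:-→d6:-→d7:-→d8:-→d9:-→d10:-→d11:-→d12:-→d13:-→d14:-→d15:-→d16:-→d17:-→d18:-→d19:-→d20:-→d21:-→d22:-→d23:-→d24:H5 -> H5
  lookup 58.237.147.20: bits 001110101110110110010011 walk d0:-→d1:-→d2:-→d3:-→d4:-→d5:-→d6:-→d7:-→d8:-→d9:-→d10:-→d11:-→d12:-→d13:-→d14:-→d15:-→d16:-→d17:-→d18:-→d19:-→d20:-→d21:-→d22:-→d23:-→d24:H5 -> H5
  + 122.183.0.0/16 (H0) depth=16
  lookup 58.237.147.16: bits 001110101110110110010011 walk d0:-→d1:-→d2:-→d3:-→d4:-→d5:-→d6:-→d7:-→d8:-→d9:-→d10:-→d11:-→d12:-→d13:-→d14:-→d15:-→d16:-→d17:-→d18:-→d19:-→d20:-→d21:-→d22:-→d23:-→d24:H5 -> H5
  + 58.224.0.0/12 (H1) depth=12
  + 58.237.0.0/16 (H6) depth=16
  lookup 58.237.147.7: bits 001110101110110110010011 walk d0:-→d1:-→d2:-→d3:-→d4:-→d5:-→d6:-→d7:-→d8:-→d9:-→d10:-→d11:-→d12:H1→d13:-→d14:-→d15:-→d16:H6→d17:-→d18:-→d19:-→d20:-→d21:-→d22:-→d23:-→d24:H5 -> H5
  - 122.183.0.0/16 clear@16
  lookup 208.141.152.30: bits ε walk d0:- -> no-route
  lookup 58.237.147.1: bits 001110101110110110010011 walk d0:-→d1:-→d2:-→d3:-→d4:-→d5:-→d6:-→d7:-→d8:-→d9:-→d10:-→d11:-→d12:H1→d13:-→d14:-→d15:-→d16:H6→d17:-→d18:-→d19:-→d20:-→d21:-→d22:-→d23:-→d24:H5 -> H5
  - 58.237.147.0/24 clear@24
  + 0.0.0.0/1 (H4) depth=1
  lookup 58.237.0.0: bits 0011101011101101 walk d0:-→d1:H4→d2:-→d3:-→d4:-→d5:-→d6:-→d7:-→d8:-→d9:-→d10:-→d11:-→d12:H1→d13:-→d14:-→d15:-→d16:H6 -> H6
  + 58.237.147.32/28 (H1) depth=28
  lookup 0.0.0.3: bits 00 walk d0:-→d1:H4→d2:- -> H4
  + 58.237.147.32/32 (H5) depth=32
  + 122.183.208.0/20 (H0) depth=20
  lookup 58.237.147.32: bits 00111010111011011001001100100000 walk d0:-→d1:H4→d2:-→d3:-→d4:-→d5:-→d6:-→d7:-→d8:-→d9:-→d10:-→d11:-→d12:H1→d13:-→d14:-→d15:-→d16:H6→d17:-→d18:-→d19:-→d20:-→d21:-→d22:-→d23:-→d24:-→d25:-→d26:-→d27:-→d28:H1→d29:-→d30:-→d31:-→d32:H5 -> H5
  + 58.0.0.0/7 (H3) depth=7
  lookup 58.224.7.17: bits 001110101110 walk d0:-→d1:H4→d2:-→d3:-→d4:-→d5:-→d6:-→d7:H3→d8:-→d9:-→d10:-→d11:-→d12:H1 -> H1
  + 58.237.147.32/32 (H0) depth=32
  - 58.237.0.0/16 clear@16
  + 58.237.147.32/32 (H0) depth=32
  + 122.183.0.0/16 (H0) depth=16
  + 58.237.147.32/28 (H0) depth=28
  lookup 58.224.0.165: bits 001110101110 walk d0:-→d1:H4→d2:-→d3:-→d4:-→d5:-→d6:-→d7:H3→d8:-→d9:-→d10:-→d11:-→d12:H1 -> H1
  + 122.183.0.0/16 (H2) depth=16
  + 122.183.217.0/24 (H5) depth=24
  lookup 122.183.0.9: bits 0111101010110111 walk d0:-→d1:H4→d2:-→d3:-→d4:-→d5:-→d6:-→d7:-→d8:-→d9:-→d10:-→d11:-→d12:-→d13:-→d14:-→d15:-→d16:H2 -> H2
  + 58.237.128.0/18 (H3) depth=18
  + 122.183.208.0/20 (H6) depth=20
  + 122.183.192.0/19 (H4) depth=19
  lookup 122.183.211.173: bits 01111010101101111101 walk d0:-→d1:H4→d2:-→d3:-→d4:-→d5:-→d6:-→d7:-→d8:-→d9:-→d10:-→d11:-→d12:-→d13:-→d14:-→d15:-→d16:H2→d17:-→d18:-→d19:H4→d20:H6 -> H6
  + 122.183.217.48/28 (H4) depth=28
  lookup 122.183.208.13: bits 01111010101101111101 walk d0:-→d1:H4→d2:-→d3:-→d4:-→d5:-→d6:-→d7:-→d8:-→d9:-→d10:-→d11:-→d12:-→d13:-→d14:-→d15:-→d16:H2→d17:-→d18:-→d19:H4→d20:H6 -> H6

== LOOKUPS ==
["no-route","H4","H5","H5","H5","H5","no-route","H5","H6","H4","H5","H1","H1","H2","H6","H6"]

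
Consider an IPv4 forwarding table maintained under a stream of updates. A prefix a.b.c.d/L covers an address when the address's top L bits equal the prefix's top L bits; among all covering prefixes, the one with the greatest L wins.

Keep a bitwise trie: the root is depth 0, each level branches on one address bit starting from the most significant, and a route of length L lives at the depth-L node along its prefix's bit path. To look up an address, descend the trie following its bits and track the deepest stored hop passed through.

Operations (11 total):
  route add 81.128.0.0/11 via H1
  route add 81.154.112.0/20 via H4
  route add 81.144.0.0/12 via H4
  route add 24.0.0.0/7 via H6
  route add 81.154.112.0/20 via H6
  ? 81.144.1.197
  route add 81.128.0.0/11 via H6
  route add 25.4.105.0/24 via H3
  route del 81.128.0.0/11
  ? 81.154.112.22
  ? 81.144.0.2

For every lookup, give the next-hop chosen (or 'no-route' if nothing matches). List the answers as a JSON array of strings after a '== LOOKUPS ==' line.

Process each operation:
  + 81.128.0.0/11 (H1) depth=11
  + 81.154.112.0/20 (H4) depth=20
  + 81.144.0.0/12 (H4) depth=12
  + 24.0.0.0/7 (H6) depth=7
  + 81.154.112.0/20 (H6) depth=20
  lookup 81.144.1.197: bits 010100011001 walk d0:-→d1:-→d2:-→d3:-→d4:-→d5:-→d6:-→d7:-→d8:-→d9:-→d10:-→d11:H1→d12:H4 -> H4
  + 81.128.0.0/11 (H6) depth=11
  + 25.4.105.0/24 (H3) depth=24
  - 81.128.0.0/11 clear@11
  lookup 81.154.112.22: bits 01010001100110100111 walk d0:-→d1:-→d2:-→d3:-→d4:-→d5:-→d6:-→d7:-→d8:-→d9:-→d10:-→d11:-→d12:H4→d13:-→d14:-→d15:-→d16:-→d17:-→d18:-→d19:-→d20:H6 -> H6
  lookup 81.144.0.2: bits 010100011001 walk d0:-→d1:-→d2:-→d3:-→d4:-→d5:-→d6:-→d7:-→d8:-→d9:-→d10:-→d11:-→d12:H4 -> H4

== LOOKUPS ==
["H4","H6","H4"]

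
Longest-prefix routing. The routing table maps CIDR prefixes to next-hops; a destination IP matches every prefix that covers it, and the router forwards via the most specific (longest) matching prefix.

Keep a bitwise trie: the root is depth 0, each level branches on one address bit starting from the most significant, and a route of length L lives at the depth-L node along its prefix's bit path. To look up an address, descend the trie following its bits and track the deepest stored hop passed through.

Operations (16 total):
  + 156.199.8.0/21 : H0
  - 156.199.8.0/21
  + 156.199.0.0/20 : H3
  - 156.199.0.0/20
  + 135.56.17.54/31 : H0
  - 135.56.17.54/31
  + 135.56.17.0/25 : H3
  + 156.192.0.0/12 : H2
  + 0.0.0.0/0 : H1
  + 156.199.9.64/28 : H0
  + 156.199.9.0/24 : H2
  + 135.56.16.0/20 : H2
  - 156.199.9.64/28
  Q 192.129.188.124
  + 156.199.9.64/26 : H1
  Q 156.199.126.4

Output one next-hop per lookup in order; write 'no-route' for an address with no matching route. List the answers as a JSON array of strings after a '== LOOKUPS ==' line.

Apply in order:
  add 156.199.8.0/21 -> H0 at depth 21
  - 156.199.8.0/21 clear@21
  add 156.199.0.0/20 -> H3 at depth 20
  - 156.199.0.0/20 clear@20
  add 135.56.17.54/31 -> H0 at depth 31
  - 135.56.17.54/31 clear@31
  add 135.56.17.0/25 -> H3 at depth 25
  add 156.192.0.0/12 -> H2 at depth 12
  add 0.0.0.0/0 -> H1 at depth 0
  add 156.199.9.64/28 -> H0 at depth 28
  add 156.199.9.0/24 -> H2 at depth 24
  add 135.56.16.0/20 -> H2 at depth 20
  - 156.199.9.64/28 clear@28
  ? 192.129.188.124  path d0:H1→d1:-  best=H1
  add 156.199.9.64/26 -> H1 at depth 26
  ? 156.199.126.4  path d0:H1→d1:-→d2:-→d3:-→d4:-→d5:-→d6:-→d7:-→d8:-→d9:-→d10:-→d11:-→d12:H2→d13:-→d14:-→d15:-→d16:-→d17:-  best=H2

== LOOKUPS ==
["H1","H2"]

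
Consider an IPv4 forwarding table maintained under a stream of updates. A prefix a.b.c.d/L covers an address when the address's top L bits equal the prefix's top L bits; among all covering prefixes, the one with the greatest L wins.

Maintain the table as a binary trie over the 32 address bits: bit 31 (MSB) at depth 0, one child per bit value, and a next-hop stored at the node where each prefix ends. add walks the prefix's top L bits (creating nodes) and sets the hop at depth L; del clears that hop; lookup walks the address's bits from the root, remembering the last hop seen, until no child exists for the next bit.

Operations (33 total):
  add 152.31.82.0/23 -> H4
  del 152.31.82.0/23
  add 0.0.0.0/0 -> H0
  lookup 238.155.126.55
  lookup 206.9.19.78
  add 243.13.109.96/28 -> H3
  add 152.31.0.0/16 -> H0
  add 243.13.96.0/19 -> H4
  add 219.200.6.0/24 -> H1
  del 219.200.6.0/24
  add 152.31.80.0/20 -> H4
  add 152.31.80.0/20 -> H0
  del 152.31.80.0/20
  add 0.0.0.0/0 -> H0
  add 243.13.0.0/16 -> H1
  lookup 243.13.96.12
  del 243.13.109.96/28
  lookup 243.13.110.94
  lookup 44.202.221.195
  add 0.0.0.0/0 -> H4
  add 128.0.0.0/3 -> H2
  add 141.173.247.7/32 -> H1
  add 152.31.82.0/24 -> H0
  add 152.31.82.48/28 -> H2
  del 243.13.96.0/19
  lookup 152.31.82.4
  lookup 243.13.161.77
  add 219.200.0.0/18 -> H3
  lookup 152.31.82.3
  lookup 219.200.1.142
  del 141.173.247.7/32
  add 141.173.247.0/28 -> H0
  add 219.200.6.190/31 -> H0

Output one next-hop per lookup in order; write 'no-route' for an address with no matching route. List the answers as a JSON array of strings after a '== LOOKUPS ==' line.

Apply in order:
  + 152.31.82.0/23 (H4) depth=23
  del 152.31.82.0/23 (clear depth 23)
  + 0.0.0.0/0 (H0) depth=0
  ? 238.155.126.55  path d0:H0→d1:-  best=H0
  ? 206.9.19.78  path d0:H0→d1:-  best=H0
  + 243.13.109.96/28 (H3) depth=28
  + 152.31.0.0/16 (H0) depth=16
  + 243.13.96.0/19 (H4) depth=19
  + 219.200.6.0/24 (H1) depth=24
  del 219.200.6.0/24 (clear depth 24)
  + 152.31.80.0/20 (H4) depth=20
  + 152.31.80.0/20 (H0) depth=20
  del 152.31.80.0/20 (clear depth 20)
  + 0.0.0.0/0 (H0) depth=0
  + 243.13.0.0/16 (H1) depth=16
  ? 243.13.96.12  path d0:H0→d1:-→d2:-→d3:-→d4:-→d5:-→d6:-→d7:-→d8:-→d9:-→d10:-→d11:-→d12:-→d13:-→d14:-→d15:-→d16:H1→d17:-→d18:-→d19:H4→d20:-  best=H4
  del 243.13.109.96/28 (clear depth 28)
  ? 243.13.110.94  path d0:H0→d1:-→d2:-→d3:-→d4:-→d5:-→d6:-→d7:-→d8:-→d9:-→d10:-→d11:-→d12:-→d13:-→d14:-→d15:-→d16:H1→d17:-→d18:-→d19:H4→d20:-→d21:-→d22:-  best=H4
  ? 44.202.221.195  path d0:H0  best=H0
  + 0.0.0.0/0 (H4) depth=0
  + 128.0.0.0/3 (H2) depth=3
  + 141.173.247.7/32 (H1) depth=32
  + 152.31.82.0/24 (H0) depth=24
  + 152.31.82.48/28 (H2) depth=28
  del 243.13.96.0/19 (clear depth 19)
  ? 152.31.82.4  path d0:H4→d1:-→d2:-→d3:H2→d4:-→d5:-→d6:-→d7:-→d8:-→d9:-→d10:-→d11:-→d12:-→d13:-→d14:-→d15:-→d16:H0→d17:-→d18:-→d19:-→d20:-→d21:-→d22:-→d23:-→d24:H0→d25:-→d26:-  best=H0
  ? 243.13.161.77  path d0:H4→d1:-→d2:-→d3:-→d4:-→d5:-→d6:-→d7:-→d8:-→d9:-→d10:-→d11:-→d12:-→d13:-→d14:-→d15:-→d16:H1  best=H1
  + 219.200.0.0/18 (H3) depth=18
  ? 152.31.82.3  path d0:H4→d1:-→d2:-→d3:H2→d4:-→d5:-→d6:-→d7:-→d8:-→d9:-→d10:-→d11:-→d12:-→d13:-→d14:-→d15:-→d16:H0→d17:-→d18:-→d19:-→d20:-→d21:-→d22:-→d23:-→d24:H0→d25:-→d26:-  best=H0
  ? 219.200.1.142  path d0:H4→d1:-→d2:-→d3:-→d4:-→d5:-→d6:-→d7:-→d8:-→d9:-→d10:-→d11:-→d12:-→d13:-→d14:-→d15:-→d16:-→d17:-→d18:H3→d19:-→d20:-→d21:-  best=H3
  del 141.173.247.7/32 (clear depth 32)
  + 141.173.247.0/28 (H0) depth=28
  + 219.200.6.190/31 (H0) depth=31

== LOOKUPS ==
["H0","H0","H4","H4","H0","H0","H1","H0","H3"]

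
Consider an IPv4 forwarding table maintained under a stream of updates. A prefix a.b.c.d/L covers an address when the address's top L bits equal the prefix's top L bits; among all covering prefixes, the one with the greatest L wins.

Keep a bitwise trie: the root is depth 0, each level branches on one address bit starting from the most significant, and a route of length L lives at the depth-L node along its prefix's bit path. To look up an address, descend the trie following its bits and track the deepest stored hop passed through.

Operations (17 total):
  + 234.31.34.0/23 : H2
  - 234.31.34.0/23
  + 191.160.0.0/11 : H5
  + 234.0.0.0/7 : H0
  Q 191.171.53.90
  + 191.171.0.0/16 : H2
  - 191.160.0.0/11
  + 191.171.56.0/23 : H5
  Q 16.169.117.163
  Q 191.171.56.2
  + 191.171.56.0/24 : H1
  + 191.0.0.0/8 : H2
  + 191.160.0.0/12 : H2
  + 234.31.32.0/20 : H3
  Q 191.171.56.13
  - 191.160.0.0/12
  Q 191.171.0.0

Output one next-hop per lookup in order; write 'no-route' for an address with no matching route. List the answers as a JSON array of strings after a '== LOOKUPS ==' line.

Process each operation:
  add 234.31.34.0/23 -> H2 at depth 23
  del 234.31.34.0/23 (clear depth 23)
  add 191.160.0.0/11 -> H5 at depth 11
  add 234.0.0.0/7 -> H0 at depth 7
  lookup 191.171.53.90: bits 10111111101 walk d0:-→d1:-→d2:-→d3:-→d4:-→d5:-→d6:-→d7:-→d8:-→d9:-→d10:-→d11:H5 -> H5
  add 191.171.0.0/16 -> H2 at depth 16
  del 191.160.0.0/11 (clear depth 11)
  add 191.171.56.0/23 -> H5 at depth 23
  lookup 16.169.117.163: bits ε walk d0:- -> no-route
  lookup 191.171.56.2: bits 10111111101010110011100 walk d0:-→d1:-→d2:-→d3:-→d4:-→d5:-→d6:-→d7:-→d8:-→d9:-→d10:-→d11:-→d12:-→d13:-→d14:-→d15:-→d16:H2→d17:-→d18:-→d19:-→d20:-→d21:-→d22:-→d23:H5 -> H5
  add 191.171.56.0/24 -> H1 at depth 24
  add 191.0.0.0/8 -> H2 at depth 8
  add 191.160.0.0/12 -> H2 at depth 12
  add 234.31.32.0/20 -> H3 at depth 20
  lookup 191.171.56.13: bits 101111111010101100111000 walk d0:-→d1:-→d2:-→d3:-→d4:-→d5:-→d6:-→d7:-→d8:H2→d9:-→d10:-→d11:-→d12:H2→d13:-→d14:-→d15:-→d16:H2→d17:-→d18:-→d19:-→d20:-→d21:-→d22:-→d23:H5→d24:H1 -> H1
  del 191.160.0.0/12 (clear depth 12)
  lookup 191.171.0.0: bits 101111111010101100 walk d0:-→d1:-→d2:-→d3:-→d4:-→d5:-→d6:-→d7:-→d8:H2→d9:-→d10:-→d11:-→d12:-→d13:-→d14:-→d15:-→d16:H2→d17:-→d18:- -> H2

== LOOKUPS ==
["H5","no-route","H5","H1","H2"]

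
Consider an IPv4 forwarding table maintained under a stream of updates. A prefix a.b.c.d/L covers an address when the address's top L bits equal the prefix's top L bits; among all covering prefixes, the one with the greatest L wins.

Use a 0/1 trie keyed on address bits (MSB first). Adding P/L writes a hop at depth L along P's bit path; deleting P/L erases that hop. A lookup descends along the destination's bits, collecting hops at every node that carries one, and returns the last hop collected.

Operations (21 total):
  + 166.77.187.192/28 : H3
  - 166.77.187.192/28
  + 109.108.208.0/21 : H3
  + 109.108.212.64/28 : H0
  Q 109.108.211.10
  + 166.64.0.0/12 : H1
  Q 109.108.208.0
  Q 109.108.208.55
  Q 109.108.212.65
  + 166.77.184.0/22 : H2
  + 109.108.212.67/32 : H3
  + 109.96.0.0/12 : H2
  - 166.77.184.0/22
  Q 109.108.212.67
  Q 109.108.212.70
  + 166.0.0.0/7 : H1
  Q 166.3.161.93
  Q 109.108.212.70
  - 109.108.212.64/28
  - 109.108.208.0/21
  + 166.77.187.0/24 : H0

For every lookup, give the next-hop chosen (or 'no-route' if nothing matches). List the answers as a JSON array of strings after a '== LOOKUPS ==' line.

Process each operation:
  + 166.77.187.192/28 (H3) depth=28
  - 166.77.187.192/28 clear@28
  + 109.108.208.0/21 (H3) depth=21
  + 109.108.212.64/28 (H0) depth=28
  Q 109.108.211.10: descend 011011010110110011010 ; hops seen [H3] ; pick H3
  + 166.64.0.0/12 (H1) depth=12
  Q 109.108.208.0: descend 011011010110110011010 ; hops seen [H3] ; pick H3
  Q 109.108.208.55: descend 011011010110110011010 ; hops seen [H3] ; pick H3
  Q 109.108.212.65: descend 0110110101101100110101000100 ; hops seen [H3,H0] ; pick H0
  + 166.77.184.0/22 (H2) depth=22
  + 109.108.212.67/32 (H3) depth=32
  + 109.96.0.0/12 (H2) depth=12
  - 166.77.184.0/22 clear@22
  Q 109.108.212.67: descend 01101101011011001101010001000011 ; hops seen [H2,H3,H0,H3] ; pick H3
  Q 109.108.212.70: descend 01101101011011001101010001000 ; hops seen [H2,H3,H0] ; pick H0
  + 166.0.0.0/7 (H1) depth=7
  Q 166.3.161.93: descend 101001100 ; hops seen [H1] ; pick H1
  Q 109.108.212.70: descend 01101101011011001101010001000 ; hops seen [H2,H3,H0] ; pick H0
  - 109.108.212.64/28 clear@28
  - 109.108.208.0/21 clear@21
  + 166.77.187.0/24 (H0) depth=24

== LOOKUPS ==
["H3","H3","H3","H0","H3","H0","H1","H0"]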